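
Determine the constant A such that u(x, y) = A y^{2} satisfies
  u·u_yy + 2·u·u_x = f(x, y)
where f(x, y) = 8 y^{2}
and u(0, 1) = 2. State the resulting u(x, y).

Substitute the ansatz u = A y^{2} into the left-hand side.
Derivatives of the ansatz:
  u_yy = 2 A
  u_x = 0
Term by term:
  u·u_yy = 2 A^{2} y^{2}
  2·u·u_x = 0
So the left-hand side equals
  2 A^{2} y^{2}
This must equal f(x, y) = 8 y^{2} identically.
Matching coefficients of the independent functions:
  [y^{2}]:  2 A^{2} = 8
These equations allow (A) = (-2) or (2).
Impose the point condition(s):
  u(0, 1) = 2  ⟹  A = 2
Only A = 2 satisfies everything.
Hence u(x, y) = 2 y^{2}.

Answer: u(x, y) = 2 y^{2}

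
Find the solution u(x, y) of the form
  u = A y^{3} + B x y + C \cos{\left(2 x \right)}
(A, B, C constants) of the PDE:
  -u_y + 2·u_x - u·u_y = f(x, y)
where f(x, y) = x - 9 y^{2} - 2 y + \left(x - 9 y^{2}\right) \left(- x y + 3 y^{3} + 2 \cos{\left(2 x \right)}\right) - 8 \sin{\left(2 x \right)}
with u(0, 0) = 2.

Substitute the ansatz u = A y^{3} + B x y + C \cos{\left(2 x \right)} into the left-hand side.
Derivatives of the ansatz:
  u_y = 3 A y^{2} + B x
  u_x = B y - 2 C \sin{\left(2 x \right)}
Term by term:
  -u_y = - 3 A y^{2} - B x
  2·u_x = 2 B y - 4 C \sin{\left(2 x \right)}
  -u·u_y = - 3 A^{2} y^{5} - 4 A B x y^{3} - 3 A C y^{2} \cos{\left(2 x \right)} - B^{2} x^{2} y - B C x \cos{\left(2 x \right)}
So the left-hand side equals
  - 3 A^{2} y^{5} - 4 A B x y^{3} - 3 A C y^{2} \cos{\left(2 x \right)} - 3 A y^{2} - B^{2} x^{2} y - B C x \cos{\left(2 x \right)} - B x + 2 B y - 4 C \sin{\left(2 x \right)}
This must equal f(x, y) identically; expanded, f = - x^{2} y + 12 x y^{3} + 2 x \cos{\left(2 x \right)} + x - 27 y^{5} - 18 y^{2} \cos{\left(2 x \right)} - 9 y^{2} - 2 y - 8 \sin{\left(2 x \right)}.
Matching coefficients of the independent functions:
  [x]:  - B = 1
  [y]:  2 B = -2
  [y^{2}]:  - 3 A = -9
  [y^{5}]:  - 3 A^{2} = -27
  [x y^{3}]:  - 4 A B = 12
  [x \cos{\left(2 x \right)}]:  - B C = 2
  [x^{2} y]:  - B^{2} = -1
  [y^{2} \cos{\left(2 x \right)}]:  - 3 A C = -18
  [\sin{\left(2 x \right)}]:  - 4 C = -8
Solving: A = 3, B = -1, C = 2.
Check against the point condition:
  u(0, 0) = 2  ⟹  C = 2  ✓
Hence u(x, y) = - x y + 3 y^{3} + 2 \cos{\left(2 x \right)}.

Answer: u(x, y) = - x y + 3 y^{3} + 2 \cos{\left(2 x \right)}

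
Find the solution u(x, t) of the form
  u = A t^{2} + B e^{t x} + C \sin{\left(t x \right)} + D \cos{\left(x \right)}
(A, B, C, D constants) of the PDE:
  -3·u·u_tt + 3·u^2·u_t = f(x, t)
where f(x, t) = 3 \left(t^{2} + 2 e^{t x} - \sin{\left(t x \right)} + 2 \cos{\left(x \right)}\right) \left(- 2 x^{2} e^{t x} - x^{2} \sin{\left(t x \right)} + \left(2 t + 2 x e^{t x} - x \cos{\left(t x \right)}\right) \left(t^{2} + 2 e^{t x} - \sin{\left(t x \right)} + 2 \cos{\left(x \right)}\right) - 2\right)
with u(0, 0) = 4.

Substitute the ansatz u = A t^{2} + B e^{t x} + C \sin{\left(t x \right)} + D \cos{\left(x \right)} into the left-hand side.
Derivatives of the ansatz:
  u_tt = 2 A + B x^{2} e^{t x} - C x^{2} \sin{\left(t x \right)}
  u_t = 2 A t + B x e^{t x} + C x \cos{\left(t x \right)}
Term by term:
  -3·u·u_tt = - 6 A^{2} t^{2} - 3 A B t^{2} x^{2} e^{t x} - 6 A B e^{t x} + 3 A C t^{2} x^{2} \sin{\left(t x \right)} - 6 A C \sin{\left(t x \right)} - 6 A D \cos{\left(x \right)} - 3 B^{2} x^{2} e^{2 t x} - 3 B D x^{2} e^{t x} \cos{\left(x \right)} + 3 C^{2} x^{2} \sin^{2}{\left(t x \right)} + 3 C D x^{2} \sin{\left(t x \right)} \cos{\left(x \right)}
  3·u^2·u_t = 6 A^{3} t^{5} + 3 A^{2} B t^{4} x e^{t x} + 12 A^{2} B t^{3} e^{t x} + 3 A^{2} C t^{4} x \cos{\left(t x \right)} + 12 A^{2} C t^{3} \sin{\left(t x \right)} + 12 A^{2} D t^{3} \cos{\left(x \right)} + 6 A B^{2} t^{2} x e^{2 t x} + 6 A B^{2} t e^{2 t x} + 6 A B C t^{2} x e^{t x} \sin{\left(t x \right)} + 6 A B C t^{2} x e^{t x} \cos{\left(t x \right)} + 12 A B C t e^{t x} \sin{\left(t x \right)} + 6 A B D t^{2} x e^{t x} \cos{\left(x \right)} + 12 A B D t e^{t x} \cos{\left(x \right)} + 6 A C^{2} t^{2} x \sin{\left(t x \right)} \cos{\left(t x \right)} + 6 A C^{2} t \sin^{2}{\left(t x \right)} + 6 A C D t^{2} x \cos{\left(x \right)} \cos{\left(t x \right)} + 12 A C D t \sin{\left(t x \right)} \cos{\left(x \right)} + 6 A D^{2} t \cos^{2}{\left(x \right)} + 3 B^{3} x e^{3 t x} + 6 B^{2} C x e^{2 t x} \sin{\left(t x \right)} + 3 B^{2} C x e^{2 t x} \cos{\left(t x \right)} + 6 B^{2} D x e^{2 t x} \cos{\left(x \right)} + 3 B C^{2} x e^{t x} \sin^{2}{\left(t x \right)} + 6 B C^{2} x e^{t x} \sin{\left(t x \right)} \cos{\left(t x \right)} + 6 B C D x e^{t x} \sin{\left(t x \right)} \cos{\left(x \right)} + 6 B C D x e^{t x} \cos{\left(x \right)} \cos{\left(t x \right)} + 3 B D^{2} x e^{t x} \cos^{2}{\left(x \right)} + 3 C^{3} x \sin^{2}{\left(t x \right)} \cos{\left(t x \right)} + 6 C^{2} D x \sin{\left(t x \right)} \cos{\left(x \right)} \cos{\left(t x \right)} + 3 C D^{2} x \cos^{2}{\left(x \right)} \cos{\left(t x \right)}
Sum these and collect like terms in the independent variables.
This must equal f(x, t) identically; expanded, f = 6 t^{5} + 6 t^{4} x e^{t x} - 3 t^{4} x \cos{\left(t x \right)} + 24 t^{3} e^{t x} - 12 t^{3} \sin{\left(t x \right)} + 24 t^{3} \cos{\left(x \right)} - 6 t^{2} x^{2} e^{t x} - 3 t^{2} x^{2} \sin{\left(t x \right)} + 24 t^{2} x e^{2 t x} - 12 t^{2} x e^{t x} \sin{\left(t x \right)} + 24 t^{2} x e^{t x} \cos{\left(x \right)} - 12 t^{2} x e^{t x} \cos{\left(t x \right)} + 6 t^{2} x \sin{\left(t x \right)} \cos{\left(t x \right)} - 12 t^{2} x \cos{\left(x \right)} \cos{\left(t x \right)} - 6 t^{2} + 24 t e^{2 t x} - 24 t e^{t x} \sin{\left(t x \right)} + 48 t e^{t x} \cos{\left(x \right)} + 6 t \sin^{2}{\left(t x \right)} - 24 t \sin{\left(t x \right)} \cos{\left(x \right)} + 24 t \cos^{2}{\left(x \right)} - 12 x^{2} e^{2 t x} - 12 x^{2} e^{t x} \cos{\left(x \right)} + 3 x^{2} \sin^{2}{\left(t x \right)} - 6 x^{2} \sin{\left(t x \right)} \cos{\left(x \right)} + 24 x e^{3 t x} - 24 x e^{2 t x} \sin{\left(t x \right)} + 48 x e^{2 t x} \cos{\left(x \right)} - 12 x e^{2 t x} \cos{\left(t x \right)} + 6 x e^{t x} \sin^{2}{\left(t x \right)} - 24 x e^{t x} \sin{\left(t x \right)} \cos{\left(x \right)} + 12 x e^{t x} \sin{\left(t x \right)} \cos{\left(t x \right)} + 24 x e^{t x} \cos^{2}{\left(x \right)} - 24 x e^{t x} \cos{\left(x \right)} \cos{\left(t x \right)} - 3 x \sin^{2}{\left(t x \right)} \cos{\left(t x \right)} + 12 x \sin{\left(t x \right)} \cos{\left(x \right)} \cos{\left(t x \right)} - 12 x \cos^{2}{\left(x \right)} \cos{\left(t x \right)} - 12 e^{t x} + 6 \sin{\left(t x \right)} - 12 \cos{\left(x \right)}.
Matching coefficients of the independent functions:
(each divided by its leading coefficient; functions giving the same equation are listed together)
  [t^{2}]:  A^{2} - 1 = 0
  [t^{5}]:  A^{3} - 1 = 0
  [t e^{2 t x}, t^{2} x e^{2 t x}]:  A B^{2} - 4 = 0
  [t \sin^{2}{\left(t x \right)}, t^{2} x \sin{\left(t x \right)} \cos{\left(t x \right)}]:  A C^{2} - 1 = 0
  [t \cos^{2}{\left(x \right)}]:  A D^{2} - 4 = 0
  [t^{3} e^{t x}, t^{4} x e^{t x}]:  A^{2} B - 2 = 0
  [t^{3} \sin{\left(t x \right)}, t^{4} x \cos{\left(t x \right)}]:  A^{2} C + 1 = 0
  [t^{3} \cos{\left(x \right)}]:  A^{2} D - 2 = 0
  [x e^{3 t x}]:  B^{3} - 8 = 0
  [x^{2} e^{2 t x}]:  B^{2} - 4 = 0
  [x^{2} \sin^{2}{\left(t x \right)}]:  C^{2} - 1 = 0
  [t e^{t x} \sin{\left(t x \right)}, t^{2} x e^{t x} \sin{\left(t x \right)}, t^{2} x e^{t x} \cos{\left(t x \right)}]:  A B C + 2 = 0
  [t e^{t x} \cos{\left(x \right)}, t^{2} x e^{t x} \cos{\left(x \right)}]:  A B D - 4 = 0
  [t \sin{\left(t x \right)} \cos{\left(x \right)}, t^{2} x \cos{\left(x \right)} \cos{\left(t x \right)}]:  A C D + 2 = 0
  [t^{2} x^{2} e^{t x}, e^{t x}]:  A B - 2 = 0
  [t^{2} x^{2} \sin{\left(t x \right)}, \sin{\left(t x \right)}]:  A C + 1 = 0
  [x e^{t x} \sin^{2}{\left(t x \right)}, x e^{t x} \sin{\left(t x \right)} \cos{\left(t x \right)}]:  B C^{2} - 2 = 0
  [x e^{t x} \cos^{2}{\left(x \right)}]:  B D^{2} - 8 = 0
  [x e^{2 t x} \sin{\left(t x \right)}, x e^{2 t x} \cos{\left(t x \right)}]:  B^{2} C + 4 = 0
  [x e^{2 t x} \cos{\left(x \right)}]:  B^{2} D - 8 = 0
  [x \sin^{2}{\left(t x \right)} \cos{\left(t x \right)}]:  C^{3} + 1 = 0
  [x \cos^{2}{\left(x \right)} \cos{\left(t x \right)}]:  C D^{2} + 4 = 0
  [x^{2} e^{t x} \cos{\left(x \right)}]:  B D - 4 = 0
  [x^{2} \sin{\left(t x \right)} \cos{\left(x \right)}]:  C D + 2 = 0
  [x e^{t x} \sin{\left(t x \right)} \cos{\left(x \right)}, x e^{t x} \cos{\left(x \right)} \cos{\left(t x \right)}]:  B C D + 4 = 0
  [x \sin{\left(t x \right)} \cos{\left(x \right)} \cos{\left(t x \right)}]:  C^{2} D - 2 = 0
  [\cos{\left(x \right)}]:  A D - 2 = 0
Solving: A = 1, B = 2, C = -1, D = 2.
Check against the point condition:
  u(0, 0) = 4  ⟹  B + D = 4  ✓
Hence u(x, t) = t^{2} + 2 e^{t x} - \sin{\left(t x \right)} + 2 \cos{\left(x \right)}.

Answer: u(x, t) = t^{2} + 2 e^{t x} - \sin{\left(t x \right)} + 2 \cos{\left(x \right)}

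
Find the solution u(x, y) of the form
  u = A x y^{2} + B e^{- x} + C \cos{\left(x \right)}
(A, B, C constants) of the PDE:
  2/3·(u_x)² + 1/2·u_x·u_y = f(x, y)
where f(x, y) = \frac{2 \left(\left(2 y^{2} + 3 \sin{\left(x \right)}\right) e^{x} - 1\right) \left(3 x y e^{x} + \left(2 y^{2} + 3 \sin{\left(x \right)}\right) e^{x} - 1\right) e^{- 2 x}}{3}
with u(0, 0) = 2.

Answer: u(x, y) = - 2 x y^{2} + 3 \cos{\left(x \right)} - e^{- x}

Derivation:
Substitute the ansatz u = A x y^{2} + B e^{- x} + C \cos{\left(x \right)} into the left-hand side.
Derivatives of the ansatz:
  u_x = A y^{2} - B e^{- x} - C \sin{\left(x \right)}
  u_y = 2 A x y
Term by term:
  2/3·(u_x)² = \frac{2 A^{2} y^{4}}{3} - \frac{4 A B y^{2} e^{- x}}{3} - \frac{4 A C y^{2} \sin{\left(x \right)}}{3} + \frac{2 B^{2} e^{- 2 x}}{3} + \frac{4 B C e^{- x} \sin{\left(x \right)}}{3} + \frac{2 C^{2} \sin^{2}{\left(x \right)}}{3}
  1/2·u_x·u_y = A^{2} x y^{3} - A B x y e^{- x} - A C x y \sin{\left(x \right)}
So the left-hand side equals
  A^{2} x y^{3} + \frac{2 A^{2} y^{4}}{3} - A B x y e^{- x} - \frac{4 A B y^{2} e^{- x}}{3} - A C x y \sin{\left(x \right)} - \frac{4 A C y^{2} \sin{\left(x \right)}}{3} + \frac{2 B^{2} e^{- 2 x}}{3} + \frac{4 B C e^{- x} \sin{\left(x \right)}}{3} + \frac{2 C^{2} \sin^{2}{\left(x \right)}}{3}
This must equal f(x, y) identically; expanded, f = 4 x y^{3} + 6 x y \sin{\left(x \right)} - 2 x y e^{- x} + \frac{8 y^{4}}{3} + 8 y^{2} \sin{\left(x \right)} - \frac{8 y^{2} e^{- x}}{3} + 6 \sin^{2}{\left(x \right)} - 4 e^{- x} \sin{\left(x \right)} + \frac{2 e^{- 2 x}}{3}.
Matching coefficients of the independent functions:
  [y^{4}]:  \frac{2 A^{2}}{3} = \frac{8}{3}
  [x y^{3}]:  A^{2} = 4
  [y^{2} e^{- x}]:  - \frac{4 A B}{3} = - \frac{8}{3}
  [y^{2} \sin{\left(x \right)}]:  - \frac{4 A C}{3} = 8
  [e^{- x} \sin{\left(x \right)}]:  \frac{4 B C}{3} = -4
  [x y e^{- x}]:  - A B = -2
  [x y \sin{\left(x \right)}]:  - A C = 6
  [e^{- 2 x}]:  \frac{2 B^{2}}{3} = \frac{2}{3}
  [\sin^{2}{\left(x \right)}]:  \frac{2 C^{2}}{3} = 6
These equations allow (A, B, C) = (-2, -1, 3) or (2, 1, -3).
Impose the point condition(s):
  u(0, 0) = 2  ⟹  B + C = 2
Only A = -2, B = -1, C = 3 satisfies everything.
Hence u(x, y) = - 2 x y^{2} + 3 \cos{\left(x \right)} - e^{- x}.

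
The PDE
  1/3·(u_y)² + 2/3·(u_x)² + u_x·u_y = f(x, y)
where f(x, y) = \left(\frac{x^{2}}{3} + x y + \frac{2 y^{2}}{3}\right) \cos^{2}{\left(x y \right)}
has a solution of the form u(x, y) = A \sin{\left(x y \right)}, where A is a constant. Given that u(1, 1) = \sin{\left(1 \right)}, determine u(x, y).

Substitute the ansatz u = A \sin{\left(x y \right)} into the left-hand side.
Derivatives of the ansatz:
  u_y = A x \cos{\left(x y \right)}
  u_x = A y \cos{\left(x y \right)}
Term by term:
  1/3·(u_y)² = \frac{A^{2} x^{2} \cos^{2}{\left(x y \right)}}{3}
  2/3·(u_x)² = \frac{2 A^{2} y^{2} \cos^{2}{\left(x y \right)}}{3}
  u_x·u_y = A^{2} x y \cos^{2}{\left(x y \right)}
So the left-hand side equals
  \frac{A^{2} x^{2} \cos^{2}{\left(x y \right)}}{3} + A^{2} x y \cos^{2}{\left(x y \right)} + \frac{2 A^{2} y^{2} \cos^{2}{\left(x y \right)}}{3}
This must equal f(x, y) identically; expanded, f = \frac{x^{2} \cos^{2}{\left(x y \right)}}{3} + x y \cos^{2}{\left(x y \right)} + \frac{2 y^{2} \cos^{2}{\left(x y \right)}}{3}.
Matching coefficients of the independent functions:
  [x^{2} \cos^{2}{\left(x y \right)}]:  \frac{A^{2}}{3} = \frac{1}{3}
  [y^{2} \cos^{2}{\left(x y \right)}]:  \frac{2 A^{2}}{3} = \frac{2}{3}
  [x y \cos^{2}{\left(x y \right)}]:  A^{2} = 1
These equations allow (A) = (-1) or (1).
Impose the point condition(s):
  u(1, 1) = \sin{\left(1 \right)}  ⟹  A \sin{\left(1 \right)} = \sin{\left(1 \right)}
Only A = 1 satisfies everything.
Hence u(x, y) = \sin{\left(x y \right)}.

Answer: u(x, y) = \sin{\left(x y \right)}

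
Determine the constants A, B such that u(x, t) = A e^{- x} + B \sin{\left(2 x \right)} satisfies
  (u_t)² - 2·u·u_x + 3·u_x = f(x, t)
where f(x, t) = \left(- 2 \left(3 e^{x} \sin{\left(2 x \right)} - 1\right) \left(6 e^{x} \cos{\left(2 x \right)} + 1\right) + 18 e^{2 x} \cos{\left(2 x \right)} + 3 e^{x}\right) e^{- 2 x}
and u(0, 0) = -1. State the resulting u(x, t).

Substitute the ansatz u = A e^{- x} + B \sin{\left(2 x \right)} into the left-hand side.
Derivatives of the ansatz:
  u_t = 0
  u_x = - A e^{- x} + 2 B \cos{\left(2 x \right)}
Term by term:
  (u_t)² = 0
  -2·u·u_x = 2 A^{2} e^{- 2 x} + 2 A B e^{- x} \sin{\left(2 x \right)} - 4 A B e^{- x} \cos{\left(2 x \right)} - 4 B^{2} \sin{\left(2 x \right)} \cos{\left(2 x \right)}
  3·u_x = - 3 A e^{- x} + 6 B \cos{\left(2 x \right)}
So the left-hand side equals
  2 A^{2} e^{- 2 x} + 2 A B e^{- x} \sin{\left(2 x \right)} - 4 A B e^{- x} \cos{\left(2 x \right)} - 3 A e^{- x} - 4 B^{2} \sin{\left(2 x \right)} \cos{\left(2 x \right)} + 6 B \cos{\left(2 x \right)}
This must equal f(x, t) identically; expanded, f = - 36 \sin{\left(2 x \right)} \cos{\left(2 x \right)} + 18 \cos{\left(2 x \right)} - 6 e^{- x} \sin{\left(2 x \right)} + 12 e^{- x} \cos{\left(2 x \right)} + 3 e^{- x} + 2 e^{- 2 x}.
Matching coefficients of the independent functions:
  [e^{- x} \sin{\left(2 x \right)}]:  2 A B = -6
  [e^{- x} \cos{\left(2 x \right)}]:  - 4 A B = 12
  [\sin{\left(2 x \right)} \cos{\left(2 x \right)}]:  - 4 B^{2} = -36
  [e^{- 2 x}]:  2 A^{2} = 2
  [e^{- x}]:  - 3 A = 3
  [\cos{\left(2 x \right)}]:  6 B = 18
Solving: A = -1, B = 3.
Check against the point condition:
  u(0, 0) = -1  ⟹  A = -1  ✓
Hence u(x, t) = 3 \sin{\left(2 x \right)} - e^{- x}.

Answer: u(x, t) = 3 \sin{\left(2 x \right)} - e^{- x}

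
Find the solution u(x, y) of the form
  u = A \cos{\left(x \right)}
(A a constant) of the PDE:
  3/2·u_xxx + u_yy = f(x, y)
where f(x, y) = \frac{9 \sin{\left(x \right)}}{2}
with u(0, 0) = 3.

Answer: u(x, y) = 3 \cos{\left(x \right)}

Derivation:
Substitute the ansatz u = A \cos{\left(x \right)} into the left-hand side.
Derivatives of the ansatz:
  u_xxx = A \sin{\left(x \right)}
  u_yy = 0
Term by term:
  3/2·u_xxx = \frac{3 A \sin{\left(x \right)}}{2}
  u_yy = 0
So the left-hand side equals
  \frac{3 A \sin{\left(x \right)}}{2}
This must equal f(x, y) = \frac{9 \sin{\left(x \right)}}{2} identically.
Matching coefficients of the independent functions:
  [\sin{\left(x \right)}]:  \frac{3 A}{2} = \frac{9}{2}
Solving: A = 3.
Check against the point condition:
  u(0, 0) = 3  ⟹  A = 3  ✓
Hence u(x, y) = 3 \cos{\left(x \right)}.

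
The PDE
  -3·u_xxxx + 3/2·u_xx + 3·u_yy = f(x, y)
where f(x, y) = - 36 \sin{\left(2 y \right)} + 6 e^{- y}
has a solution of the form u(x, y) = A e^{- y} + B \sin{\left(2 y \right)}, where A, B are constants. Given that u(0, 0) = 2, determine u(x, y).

Substitute the ansatz u = A e^{- y} + B \sin{\left(2 y \right)} into the left-hand side.
Derivatives of the ansatz:
  u_xxxx = 0
  u_xx = 0
  u_yy = A e^{- y} - 4 B \sin{\left(2 y \right)}
Term by term:
  -3·u_xxxx = 0
  3/2·u_xx = 0
  3·u_yy = 3 A e^{- y} - 12 B \sin{\left(2 y \right)}
So the left-hand side equals
  3 A e^{- y} - 12 B \sin{\left(2 y \right)}
This must equal f(x, y) = - 36 \sin{\left(2 y \right)} + 6 e^{- y} identically.
Matching coefficients of the independent functions:
  [e^{- y}]:  3 A = 6
  [\sin{\left(2 y \right)}]:  - 12 B = -36
Solving: A = 2, B = 3.
Check against the point condition:
  u(0, 0) = 2  ⟹  A = 2  ✓
Hence u(x, y) = 3 \sin{\left(2 y \right)} + 2 e^{- y}.

Answer: u(x, y) = 3 \sin{\left(2 y \right)} + 2 e^{- y}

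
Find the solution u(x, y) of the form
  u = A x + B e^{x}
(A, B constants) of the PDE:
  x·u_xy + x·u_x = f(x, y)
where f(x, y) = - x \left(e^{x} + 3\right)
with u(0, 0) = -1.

Substitute the ansatz u = A x + B e^{x} into the left-hand side.
Derivatives of the ansatz:
  u_xy = 0
  u_x = A + B e^{x}
Term by term:
  x·u_xy = 0
  x·u_x = A x + B x e^{x}
So the left-hand side equals
  A x + B x e^{x}
This must equal f(x, y) = - x \left(e^{x} + 3\right) identically.
Matching coefficients of the independent functions:
  [x]:  A = -3
  [x e^{x}]:  B = -1
Solving: A = -3, B = -1.
Check against the point condition:
  u(0, 0) = -1  ⟹  B = -1  ✓
Hence u(x, y) = - 3 x - e^{x}.

Answer: u(x, y) = - 3 x - e^{x}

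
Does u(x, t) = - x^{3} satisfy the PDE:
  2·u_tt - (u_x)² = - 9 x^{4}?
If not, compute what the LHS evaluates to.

Answer: Yes

Derivation:
Evaluate each term of the left-hand side for u = - x^{3}.
Derivatives:
  u_tt = 0
  u_x = - 3 x^{2}
Terms:
  2·u_tt = 0
  -(u_x)² = - 9 x^{4}
Sum: LHS = - 9 x^{4}
This is exactly the given right-hand side, so u is a solution.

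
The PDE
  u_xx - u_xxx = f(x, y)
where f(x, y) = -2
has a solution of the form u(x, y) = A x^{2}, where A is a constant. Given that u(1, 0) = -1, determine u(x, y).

Answer: u(x, y) = - x^{2}

Derivation:
Substitute the ansatz u = A x^{2} into the left-hand side.
Derivatives of the ansatz:
  u_xx = 2 A
  u_xxx = 0
Term by term:
  u_xx = 2 A
  -u_xxx = 0
So the left-hand side equals
  2 A
This must equal f(x, y) = -2 identically.
Matching coefficients of the independent functions:
  [constant term]:  2 A = -2
Solving: A = -1.
Check against the point condition:
  u(1, 0) = -1  ⟹  A = -1  ✓
Hence u(x, y) = - x^{2}.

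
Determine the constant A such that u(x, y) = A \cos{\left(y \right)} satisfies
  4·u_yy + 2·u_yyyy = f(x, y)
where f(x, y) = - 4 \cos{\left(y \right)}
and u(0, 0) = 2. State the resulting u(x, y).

Substitute the ansatz u = A \cos{\left(y \right)} into the left-hand side.
Derivatives of the ansatz:
  u_yy = - A \cos{\left(y \right)}
  u_yyyy = A \cos{\left(y \right)}
Term by term:
  4·u_yy = - 4 A \cos{\left(y \right)}
  2·u_yyyy = 2 A \cos{\left(y \right)}
So the left-hand side equals
  - 2 A \cos{\left(y \right)}
This must equal f(x, y) = - 4 \cos{\left(y \right)} identically.
Matching coefficients of the independent functions:
  [\cos{\left(y \right)}]:  - 2 A = -4
Solving: A = 2.
Check against the point condition:
  u(0, 0) = 2  ⟹  A = 2  ✓
Hence u(x, y) = 2 \cos{\left(y \right)}.

Answer: u(x, y) = 2 \cos{\left(y \right)}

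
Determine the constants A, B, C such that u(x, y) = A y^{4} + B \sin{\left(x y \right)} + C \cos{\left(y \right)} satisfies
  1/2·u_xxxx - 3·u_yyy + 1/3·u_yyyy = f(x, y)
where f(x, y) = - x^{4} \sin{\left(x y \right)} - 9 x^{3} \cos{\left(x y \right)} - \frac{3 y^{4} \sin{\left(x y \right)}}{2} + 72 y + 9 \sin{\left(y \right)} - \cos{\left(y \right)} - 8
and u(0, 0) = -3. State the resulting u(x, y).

Substitute the ansatz u = A y^{4} + B \sin{\left(x y \right)} + C \cos{\left(y \right)} into the left-hand side.
Derivatives of the ansatz:
  u_xxxx = B y^{4} \sin{\left(x y \right)}
  u_yyy = 24 A y - B x^{3} \cos{\left(x y \right)} + C \sin{\left(y \right)}
  u_yyyy = 24 A + B x^{4} \sin{\left(x y \right)} + C \cos{\left(y \right)}
Term by term:
  1/2·u_xxxx = \frac{B y^{4} \sin{\left(x y \right)}}{2}
  -3·u_yyy = - 72 A y + 3 B x^{3} \cos{\left(x y \right)} - 3 C \sin{\left(y \right)}
  1/3·u_yyyy = 8 A + \frac{B x^{4} \sin{\left(x y \right)}}{3} + \frac{C \cos{\left(y \right)}}{3}
So the left-hand side equals
  - 72 A y + 8 A + \frac{B x^{4} \sin{\left(x y \right)}}{3} + 3 B x^{3} \cos{\left(x y \right)} + \frac{B y^{4} \sin{\left(x y \right)}}{2} - 3 C \sin{\left(y \right)} + \frac{C \cos{\left(y \right)}}{3}
This must equal f(x, y) = - x^{4} \sin{\left(x y \right)} - 9 x^{3} \cos{\left(x y \right)} - \frac{3 y^{4} \sin{\left(x y \right)}}{2} + 72 y + 9 \sin{\left(y \right)} - \cos{\left(y \right)} - 8 identically.
Matching coefficients of the independent functions:
  [constant term]:  8 A = -8
  [y]:  - 72 A = 72
  [x^{3} \cos{\left(x y \right)}]:  3 B = -9
  [x^{4} \sin{\left(x y \right)}]:  \frac{B}{3} = -1
  [y^{4} \sin{\left(x y \right)}]:  \frac{B}{2} = - \frac{3}{2}
  [\sin{\left(y \right)}]:  - 3 C = 9
  [\cos{\left(y \right)}]:  \frac{C}{3} = -1
Solving: A = -1, B = -3, C = -3.
Check against the point condition:
  u(0, 0) = -3  ⟹  C = -3  ✓
Hence u(x, y) = - y^{4} - 3 \sin{\left(x y \right)} - 3 \cos{\left(y \right)}.

Answer: u(x, y) = - y^{4} - 3 \sin{\left(x y \right)} - 3 \cos{\left(y \right)}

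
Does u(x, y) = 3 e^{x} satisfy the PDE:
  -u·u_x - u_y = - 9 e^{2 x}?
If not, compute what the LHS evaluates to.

Evaluate each term of the left-hand side for u = 3 e^{x}.
Derivatives:
  u_x = 3 e^{x}
  u_y = 0
Terms:
  -u·u_x = - 9 e^{2 x}
  -u_y = 0
Sum: LHS = - 9 e^{2 x}
This is exactly the given right-hand side, so u is a solution.

Answer: Yes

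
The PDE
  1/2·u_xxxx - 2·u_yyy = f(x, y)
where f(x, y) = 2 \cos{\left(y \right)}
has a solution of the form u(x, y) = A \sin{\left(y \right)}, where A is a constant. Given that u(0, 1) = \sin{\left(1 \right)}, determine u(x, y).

Answer: u(x, y) = \sin{\left(y \right)}

Derivation:
Substitute the ansatz u = A \sin{\left(y \right)} into the left-hand side.
Derivatives of the ansatz:
  u_xxxx = 0
  u_yyy = - A \cos{\left(y \right)}
Term by term:
  1/2·u_xxxx = 0
  -2·u_yyy = 2 A \cos{\left(y \right)}
So the left-hand side equals
  2 A \cos{\left(y \right)}
This must equal f(x, y) = 2 \cos{\left(y \right)} identically.
Matching coefficients of the independent functions:
  [\cos{\left(y \right)}]:  2 A = 2
Solving: A = 1.
Check against the point condition:
  u(0, 1) = \sin{\left(1 \right)}  ⟹  A \sin{\left(1 \right)} = \sin{\left(1 \right)}  ✓
Hence u(x, y) = \sin{\left(y \right)}.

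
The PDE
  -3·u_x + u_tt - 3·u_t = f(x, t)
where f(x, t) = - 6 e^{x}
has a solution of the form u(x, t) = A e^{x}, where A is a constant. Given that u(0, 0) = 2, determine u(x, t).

Substitute the ansatz u = A e^{x} into the left-hand side.
Derivatives of the ansatz:
  u_x = A e^{x}
  u_tt = 0
  u_t = 0
Term by term:
  -3·u_x = - 3 A e^{x}
  u_tt = 0
  -3·u_t = 0
So the left-hand side equals
  - 3 A e^{x}
This must equal f(x, t) = - 6 e^{x} identically.
Matching coefficients of the independent functions:
  [e^{x}]:  - 3 A = -6
Solving: A = 2.
Check against the point condition:
  u(0, 0) = 2  ⟹  A = 2  ✓
Hence u(x, t) = 2 e^{x}.

Answer: u(x, t) = 2 e^{x}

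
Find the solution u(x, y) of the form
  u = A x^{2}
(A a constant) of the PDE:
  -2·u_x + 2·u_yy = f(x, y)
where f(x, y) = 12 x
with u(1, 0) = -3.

Substitute the ansatz u = A x^{2} into the left-hand side.
Derivatives of the ansatz:
  u_x = 2 A x
  u_yy = 0
Term by term:
  -2·u_x = - 4 A x
  2·u_yy = 0
So the left-hand side equals
  - 4 A x
This must equal f(x, y) = 12 x identically.
Matching coefficients of the independent functions:
  [x]:  - 4 A = 12
Solving: A = -3.
Check against the point condition:
  u(1, 0) = -3  ⟹  A = -3  ✓
Hence u(x, y) = - 3 x^{2}.

Answer: u(x, y) = - 3 x^{2}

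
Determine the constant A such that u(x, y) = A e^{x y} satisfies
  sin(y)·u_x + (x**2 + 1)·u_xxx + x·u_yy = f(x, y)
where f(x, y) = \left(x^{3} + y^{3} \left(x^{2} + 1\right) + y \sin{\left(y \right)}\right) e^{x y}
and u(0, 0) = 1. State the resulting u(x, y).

Substitute the ansatz u = A e^{x y} into the left-hand side.
Derivatives of the ansatz:
  u_x = A y e^{x y}
  u_xxx = A y^{3} e^{x y}
  u_yy = A x^{2} e^{x y}
Term by term:
  sin(y)·u_x = A y e^{x y} \sin{\left(y \right)}
  (x**2 + 1)·u_xxx = A x^{2} y^{3} e^{x y} + A y^{3} e^{x y}
  x·u_yy = A x^{3} e^{x y}
So the left-hand side equals
  A x^{3} e^{x y} + A x^{2} y^{3} e^{x y} + A y^{3} e^{x y} + A y e^{x y} \sin{\left(y \right)}
This must equal f(x, y) identically; expanded, f = x^{3} e^{x y} + x^{2} y^{3} e^{x y} + y^{3} e^{x y} + y e^{x y} \sin{\left(y \right)}.
Matching coefficients of the independent functions:
  [x^{3} e^{x y}, y^{3} e^{x y}, x^{2} y^{3} e^{x y}, y e^{x y} \sin{\left(y \right)}]:  A = 1
Solving: A = 1.
Check against the point condition:
  u(0, 0) = 1  ⟹  A = 1  ✓
Hence u(x, y) = e^{x y}.

Answer: u(x, y) = e^{x y}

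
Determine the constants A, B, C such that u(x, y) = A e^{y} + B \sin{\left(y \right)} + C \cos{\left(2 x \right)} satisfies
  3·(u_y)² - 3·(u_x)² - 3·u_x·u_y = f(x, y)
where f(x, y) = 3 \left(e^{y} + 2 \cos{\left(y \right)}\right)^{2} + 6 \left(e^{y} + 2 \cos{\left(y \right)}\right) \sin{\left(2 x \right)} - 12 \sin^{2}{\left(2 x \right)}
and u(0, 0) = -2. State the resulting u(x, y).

Substitute the ansatz u = A e^{y} + B \sin{\left(y \right)} + C \cos{\left(2 x \right)} into the left-hand side.
Derivatives of the ansatz:
  u_y = A e^{y} + B \cos{\left(y \right)}
  u_x = - 2 C \sin{\left(2 x \right)}
Term by term:
  3·(u_y)² = 3 A^{2} e^{2 y} + 6 A B e^{y} \cos{\left(y \right)} + 3 B^{2} \cos^{2}{\left(y \right)}
  -3·(u_x)² = - 12 C^{2} \sin^{2}{\left(2 x \right)}
  -3·u_x·u_y = 6 A C e^{y} \sin{\left(2 x \right)} + 6 B C \sin{\left(2 x \right)} \cos{\left(y \right)}
So the left-hand side equals
  3 A^{2} e^{2 y} + 6 A B e^{y} \cos{\left(y \right)} + 6 A C e^{y} \sin{\left(2 x \right)} + 3 B^{2} \cos^{2}{\left(y \right)} + 6 B C \sin{\left(2 x \right)} \cos{\left(y \right)} - 12 C^{2} \sin^{2}{\left(2 x \right)}
This must equal f(x, y) identically; expanded, f = 3 e^{2 y} + 6 e^{y} \sin{\left(2 x \right)} + 12 e^{y} \cos{\left(y \right)} - 12 \sin^{2}{\left(2 x \right)} + 12 \sin{\left(2 x \right)} \cos{\left(y \right)} + 12 \cos^{2}{\left(y \right)}.
Matching coefficients of the independent functions:
  [e^{y} \sin{\left(2 x \right)}]:  6 A C = 6
  [e^{y} \cos{\left(y \right)}]:  6 A B = 12
  [\sin{\left(2 x \right)} \cos{\left(y \right)}]:  6 B C = 12
  [e^{2 y}]:  3 A^{2} = 3
  [\sin^{2}{\left(2 x \right)}]:  - 12 C^{2} = -12
  [\cos^{2}{\left(y \right)}]:  3 B^{2} = 12
These equations allow (A, B, C) = (-1, -2, -1) or (1, 2, 1).
Impose the point condition(s):
  u(0, 0) = -2  ⟹  A + C = -2
Only A = -1, B = -2, C = -1 satisfies everything.
Hence u(x, y) = - e^{y} - 2 \sin{\left(y \right)} - \cos{\left(2 x \right)}.

Answer: u(x, y) = - e^{y} - 2 \sin{\left(y \right)} - \cos{\left(2 x \right)}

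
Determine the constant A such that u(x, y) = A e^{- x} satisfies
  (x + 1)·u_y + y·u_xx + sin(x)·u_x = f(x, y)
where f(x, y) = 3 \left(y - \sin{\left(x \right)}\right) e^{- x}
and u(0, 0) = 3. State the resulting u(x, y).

Substitute the ansatz u = A e^{- x} into the left-hand side.
Derivatives of the ansatz:
  u_y = 0
  u_xx = A e^{- x}
  u_x = - A e^{- x}
Term by term:
  (x + 1)·u_y = 0
  y·u_xx = A y e^{- x}
  sin(x)·u_x = - A e^{- x} \sin{\left(x \right)}
So the left-hand side equals
  A y e^{- x} - A e^{- x} \sin{\left(x \right)}
This must equal f(x, y) identically; expanded, f = 3 y e^{- x} - 3 e^{- x} \sin{\left(x \right)}.
Matching coefficients of the independent functions:
  [y e^{- x}]:  A = 3
  [e^{- x} \sin{\left(x \right)}]:  - A = -3
Solving: A = 3.
Check against the point condition:
  u(0, 0) = 3  ⟹  A = 3  ✓
Hence u(x, y) = 3 e^{- x}.

Answer: u(x, y) = 3 e^{- x}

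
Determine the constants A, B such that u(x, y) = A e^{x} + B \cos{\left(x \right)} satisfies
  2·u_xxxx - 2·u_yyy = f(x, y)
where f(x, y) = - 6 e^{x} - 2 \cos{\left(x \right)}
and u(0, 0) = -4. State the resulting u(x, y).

Substitute the ansatz u = A e^{x} + B \cos{\left(x \right)} into the left-hand side.
Derivatives of the ansatz:
  u_xxxx = A e^{x} + B \cos{\left(x \right)}
  u_yyy = 0
Term by term:
  2·u_xxxx = 2 A e^{x} + 2 B \cos{\left(x \right)}
  -2·u_yyy = 0
So the left-hand side equals
  2 A e^{x} + 2 B \cos{\left(x \right)}
This must equal f(x, y) = - 6 e^{x} - 2 \cos{\left(x \right)} identically.
Matching coefficients of the independent functions:
  [e^{x}]:  2 A = -6
  [\cos{\left(x \right)}]:  2 B = -2
Solving: A = -3, B = -1.
Check against the point condition:
  u(0, 0) = -4  ⟹  A + B = -4  ✓
Hence u(x, y) = - 3 e^{x} - \cos{\left(x \right)}.

Answer: u(x, y) = - 3 e^{x} - \cos{\left(x \right)}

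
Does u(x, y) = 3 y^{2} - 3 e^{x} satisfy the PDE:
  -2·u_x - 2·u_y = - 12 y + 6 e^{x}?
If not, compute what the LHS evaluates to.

Answer: Yes

Derivation:
Evaluate each term of the left-hand side for u = 3 y^{2} - 3 e^{x}.
Derivatives:
  u_x = - 3 e^{x}
  u_y = 6 y
Terms:
  -2·u_x = 6 e^{x}
  -2·u_y = - 12 y
Sum: LHS = - 12 y + 6 e^{x}
This is exactly the given right-hand side, so u is a solution.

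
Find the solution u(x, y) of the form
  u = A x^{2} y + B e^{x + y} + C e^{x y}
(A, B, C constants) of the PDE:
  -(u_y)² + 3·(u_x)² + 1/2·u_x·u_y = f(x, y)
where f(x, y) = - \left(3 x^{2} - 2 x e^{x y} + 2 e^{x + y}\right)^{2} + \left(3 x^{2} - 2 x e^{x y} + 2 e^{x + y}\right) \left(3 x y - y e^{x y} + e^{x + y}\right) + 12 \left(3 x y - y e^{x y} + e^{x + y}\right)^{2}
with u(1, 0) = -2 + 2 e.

Answer: u(x, y) = 3 x^{2} y - 2 e^{x y} + 2 e^{x + y}

Derivation:
Substitute the ansatz u = A x^{2} y + B e^{x + y} + C e^{x y} into the left-hand side.
Derivatives of the ansatz:
  u_y = A x^{2} + B e^{x} e^{y} + C x e^{x y}
  u_x = 2 A x y + B e^{x} e^{y} + C y e^{x y}
Term by term:
  -(u_y)² = - A^{2} x^{4} - 2 A B x^{2} e^{x} e^{y} - 2 A C x^{3} e^{x y} - B^{2} e^{2 x} e^{2 y} - 2 B C x e^{x} e^{y} e^{x y} - C^{2} x^{2} e^{2 x y}
  3·(u_x)² = 12 A^{2} x^{2} y^{2} + 12 A B x y e^{x} e^{y} + 12 A C x y^{2} e^{x y} + 3 B^{2} e^{2 x} e^{2 y} + 6 B C y e^{x} e^{y} e^{x y} + 3 C^{2} y^{2} e^{2 x y}
  1/2·u_x·u_y = A^{2} x^{3} y + \frac{A B x^{2} e^{x} e^{y}}{2} + A B x y e^{x} e^{y} + \frac{3 A C x^{2} y e^{x y}}{2} + \frac{B^{2} e^{2 x} e^{2 y}}{2} + \frac{B C x e^{x} e^{y} e^{x y}}{2} + \frac{B C y e^{x} e^{y} e^{x y}}{2} + \frac{C^{2} x y e^{2 x y}}{2}
So the left-hand side equals
  - A^{2} x^{4} + A^{2} x^{3} y + 12 A^{2} x^{2} y^{2} - \frac{3 A B x^{2} e^{x} e^{y}}{2} + 13 A B x y e^{x} e^{y} - 2 A C x^{3} e^{x y} + \frac{3 A C x^{2} y e^{x y}}{2} + 12 A C x y^{2} e^{x y} + \frac{5 B^{2} e^{2 x} e^{2 y}}{2} - \frac{3 B C x e^{x} e^{y} e^{x y}}{2} + \frac{13 B C y e^{x} e^{y} e^{x y}}{2} - C^{2} x^{2} e^{2 x y} + \frac{C^{2} x y e^{2 x y}}{2} + 3 C^{2} y^{2} e^{2 x y}
This must equal f(x, y) identically; expanded, f = - 9 x^{4} + 9 x^{3} y + 12 x^{3} e^{x y} + 108 x^{2} y^{2} - 9 x^{2} y e^{x y} - 9 x^{2} e^{x} e^{y} - 4 x^{2} e^{2 x y} - 72 x y^{2} e^{x y} + 78 x y e^{x} e^{y} + 2 x y e^{2 x y} + 6 x e^{x} e^{y} e^{x y} + 12 y^{2} e^{2 x y} - 26 y e^{x} e^{y} e^{x y} + 10 e^{2 x} e^{2 y}.
Matching coefficients of the independent functions:
  [x^{4}]:  - A^{2} = -9
  [x^{2} y^{2}]:  12 A^{2} = 108
  [x^{2} e^{2 x y}]:  - C^{2} = -4
  [x^{3} y]:  A^{2} = 9
  [x^{3} e^{x y}]:  - 2 A C = 12
  [y^{2} e^{2 x y}]:  3 C^{2} = 12
  [e^{2 x} e^{2 y}]:  \frac{5 B^{2}}{2} = 10
  [x y e^{2 x y}]:  \frac{C^{2}}{2} = 2
  [x y^{2} e^{x y}]:  12 A C = -72
  [x^{2} y e^{x y}]:  \frac{3 A C}{2} = -9
  [x^{2} e^{x} e^{y}]:  - \frac{3 A B}{2} = -9
  [x y e^{x} e^{y}]:  13 A B = 78
  [x e^{x} e^{y} e^{x y}]:  - \frac{3 B C}{2} = 6
  [y e^{x} e^{y} e^{x y}]:  \frac{13 B C}{2} = -26
These equations allow (A, B, C) = (-3, -2, 2) or (3, 2, -2).
Impose the point condition(s):
  u(1, 0) = -2 + 2 e  ⟹  e B + C = -2 + 2 e
Only A = 3, B = 2, C = -2 satisfies everything.
Hence u(x, y) = 3 x^{2} y - 2 e^{x y} + 2 e^{x + y}.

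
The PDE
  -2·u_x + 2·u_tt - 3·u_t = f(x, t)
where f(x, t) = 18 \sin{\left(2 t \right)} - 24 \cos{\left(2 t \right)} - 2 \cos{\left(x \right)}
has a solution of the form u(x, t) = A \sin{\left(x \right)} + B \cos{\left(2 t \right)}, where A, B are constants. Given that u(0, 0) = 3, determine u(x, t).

Substitute the ansatz u = A \sin{\left(x \right)} + B \cos{\left(2 t \right)} into the left-hand side.
Derivatives of the ansatz:
  u_x = A \cos{\left(x \right)}
  u_tt = - 4 B \cos{\left(2 t \right)}
  u_t = - 2 B \sin{\left(2 t \right)}
Term by term:
  -2·u_x = - 2 A \cos{\left(x \right)}
  2·u_tt = - 8 B \cos{\left(2 t \right)}
  -3·u_t = 6 B \sin{\left(2 t \right)}
So the left-hand side equals
  - 2 A \cos{\left(x \right)} + 6 B \sin{\left(2 t \right)} - 8 B \cos{\left(2 t \right)}
This must equal f(x, t) = 18 \sin{\left(2 t \right)} - 24 \cos{\left(2 t \right)} - 2 \cos{\left(x \right)} identically.
Matching coefficients of the independent functions:
  [\sin{\left(2 t \right)}]:  6 B = 18
  [\cos{\left(2 t \right)}]:  - 8 B = -24
  [\cos{\left(x \right)}]:  - 2 A = -2
Solving: A = 1, B = 3.
Check against the point condition:
  u(0, 0) = 3  ⟹  B = 3  ✓
Hence u(x, t) = \sin{\left(x \right)} + 3 \cos{\left(2 t \right)}.

Answer: u(x, t) = \sin{\left(x \right)} + 3 \cos{\left(2 t \right)}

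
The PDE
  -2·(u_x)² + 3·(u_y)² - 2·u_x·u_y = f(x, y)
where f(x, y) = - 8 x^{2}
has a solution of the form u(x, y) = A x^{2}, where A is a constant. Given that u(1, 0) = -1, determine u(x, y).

Substitute the ansatz u = A x^{2} into the left-hand side.
Derivatives of the ansatz:
  u_x = 2 A x
  u_y = 0
Term by term:
  -2·(u_x)² = - 8 A^{2} x^{2}
  3·(u_y)² = 0
  -2·u_x·u_y = 0
So the left-hand side equals
  - 8 A^{2} x^{2}
This must equal f(x, y) = - 8 x^{2} identically.
Matching coefficients of the independent functions:
  [x^{2}]:  - 8 A^{2} = -8
These equations allow (A) = (-1) or (1).
Impose the point condition(s):
  u(1, 0) = -1  ⟹  A = -1
Only A = -1 satisfies everything.
Hence u(x, y) = - x^{2}.

Answer: u(x, y) = - x^{2}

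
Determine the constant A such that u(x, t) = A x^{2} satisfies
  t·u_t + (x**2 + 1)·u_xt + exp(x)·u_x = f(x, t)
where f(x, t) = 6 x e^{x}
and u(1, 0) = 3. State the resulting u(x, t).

Substitute the ansatz u = A x^{2} into the left-hand side.
Derivatives of the ansatz:
  u_t = 0
  u_xt = 0
  u_x = 2 A x
Term by term:
  t·u_t = 0
  (x**2 + 1)·u_xt = 0
  exp(x)·u_x = 2 A x e^{x}
So the left-hand side equals
  2 A x e^{x}
This must equal f(x, t) = 6 x e^{x} identically.
Matching coefficients of the independent functions:
  [x e^{x}]:  2 A = 6
Solving: A = 3.
Check against the point condition:
  u(1, 0) = 3  ⟹  A = 3  ✓
Hence u(x, t) = 3 x^{2}.

Answer: u(x, t) = 3 x^{2}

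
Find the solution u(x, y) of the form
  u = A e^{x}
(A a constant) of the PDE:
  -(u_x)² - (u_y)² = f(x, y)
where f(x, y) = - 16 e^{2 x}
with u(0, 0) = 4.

Substitute the ansatz u = A e^{x} into the left-hand side.
Derivatives of the ansatz:
  u_x = A e^{x}
  u_y = 0
Term by term:
  -(u_x)² = - A^{2} e^{2 x}
  -(u_y)² = 0
So the left-hand side equals
  - A^{2} e^{2 x}
This must equal f(x, y) = - 16 e^{2 x} identically.
Matching coefficients of the independent functions:
  [e^{2 x}]:  - A^{2} = -16
These equations allow (A) = (-4) or (4).
Impose the point condition(s):
  u(0, 0) = 4  ⟹  A = 4
Only A = 4 satisfies everything.
Hence u(x, y) = 4 e^{x}.

Answer: u(x, y) = 4 e^{x}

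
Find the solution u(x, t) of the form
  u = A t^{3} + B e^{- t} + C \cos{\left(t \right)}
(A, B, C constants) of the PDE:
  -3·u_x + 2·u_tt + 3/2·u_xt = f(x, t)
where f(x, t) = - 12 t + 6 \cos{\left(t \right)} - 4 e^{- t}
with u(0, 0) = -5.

Substitute the ansatz u = A t^{3} + B e^{- t} + C \cos{\left(t \right)} into the left-hand side.
Derivatives of the ansatz:
  u_x = 0
  u_tt = 6 A t + B e^{- t} - C \cos{\left(t \right)}
  u_xt = 0
Term by term:
  -3·u_x = 0
  2·u_tt = 12 A t + 2 B e^{- t} - 2 C \cos{\left(t \right)}
  3/2·u_xt = 0
So the left-hand side equals
  12 A t + 2 B e^{- t} - 2 C \cos{\left(t \right)}
This must equal f(x, t) = - 12 t + 6 \cos{\left(t \right)} - 4 e^{- t} identically.
Matching coefficients of the independent functions:
  [t]:  12 A = -12
  [e^{- t}]:  2 B = -4
  [\cos{\left(t \right)}]:  - 2 C = 6
Solving: A = -1, B = -2, C = -3.
Check against the point condition:
  u(0, 0) = -5  ⟹  B + C = -5  ✓
Hence u(x, t) = - t^{3} - 3 \cos{\left(t \right)} - 2 e^{- t}.

Answer: u(x, t) = - t^{3} - 3 \cos{\left(t \right)} - 2 e^{- t}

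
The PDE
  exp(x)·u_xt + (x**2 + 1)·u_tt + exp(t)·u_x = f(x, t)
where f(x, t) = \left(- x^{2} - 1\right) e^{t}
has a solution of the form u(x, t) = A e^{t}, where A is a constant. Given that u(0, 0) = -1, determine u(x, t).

Answer: u(x, t) = - e^{t}

Derivation:
Substitute the ansatz u = A e^{t} into the left-hand side.
Derivatives of the ansatz:
  u_xt = 0
  u_tt = A e^{t}
  u_x = 0
Term by term:
  exp(x)·u_xt = 0
  (x**2 + 1)·u_tt = A x^{2} e^{t} + A e^{t}
  exp(t)·u_x = 0
So the left-hand side equals
  A x^{2} e^{t} + A e^{t}
This must equal f(x, t) identically; expanded, f = - x^{2} e^{t} - e^{t}.
Matching coefficients of the independent functions:
  [x^{2} e^{t}, e^{t}]:  A = -1
Solving: A = -1.
Check against the point condition:
  u(0, 0) = -1  ⟹  A = -1  ✓
Hence u(x, t) = - e^{t}.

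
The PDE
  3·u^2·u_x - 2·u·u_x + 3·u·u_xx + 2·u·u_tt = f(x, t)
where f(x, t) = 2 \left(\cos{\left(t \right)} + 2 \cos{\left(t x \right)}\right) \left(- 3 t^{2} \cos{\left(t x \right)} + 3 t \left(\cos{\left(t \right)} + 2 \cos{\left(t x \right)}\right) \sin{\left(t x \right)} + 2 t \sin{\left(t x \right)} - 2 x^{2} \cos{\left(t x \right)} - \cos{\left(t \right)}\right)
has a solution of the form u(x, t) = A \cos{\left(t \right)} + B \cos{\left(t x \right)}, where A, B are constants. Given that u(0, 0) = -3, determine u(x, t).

Answer: u(x, t) = - \cos{\left(t \right)} - 2 \cos{\left(t x \right)}

Derivation:
Substitute the ansatz u = A \cos{\left(t \right)} + B \cos{\left(t x \right)} into the left-hand side.
Derivatives of the ansatz:
  u_x = - B t \sin{\left(t x \right)}
  u_xx = - B t^{2} \cos{\left(t x \right)}
  u_tt = - A \cos{\left(t \right)} - B x^{2} \cos{\left(t x \right)}
Term by term:
  3·u^2·u_x = - 3 A^{2} B t \sin{\left(t x \right)} \cos^{2}{\left(t \right)} - 6 A B^{2} t \sin{\left(t x \right)} \cos{\left(t \right)} \cos{\left(t x \right)} - 3 B^{3} t \sin{\left(t x \right)} \cos^{2}{\left(t x \right)}
  -2·u·u_x = 2 A B t \sin{\left(t x \right)} \cos{\left(t \right)} + 2 B^{2} t \sin{\left(t x \right)} \cos{\left(t x \right)}
  3·u·u_xx = - 3 A B t^{2} \cos{\left(t \right)} \cos{\left(t x \right)} - 3 B^{2} t^{2} \cos^{2}{\left(t x \right)}
  2·u·u_tt = - 2 A^{2} \cos^{2}{\left(t \right)} - 2 A B x^{2} \cos{\left(t \right)} \cos{\left(t x \right)} - 2 A B \cos{\left(t \right)} \cos{\left(t x \right)} - 2 B^{2} x^{2} \cos^{2}{\left(t x \right)}
So the left-hand side equals
  - 3 A^{2} B t \sin{\left(t x \right)} \cos^{2}{\left(t \right)} - 2 A^{2} \cos^{2}{\left(t \right)} - 6 A B^{2} t \sin{\left(t x \right)} \cos{\left(t \right)} \cos{\left(t x \right)} - 3 A B t^{2} \cos{\left(t \right)} \cos{\left(t x \right)} + 2 A B t \sin{\left(t x \right)} \cos{\left(t \right)} - 2 A B x^{2} \cos{\left(t \right)} \cos{\left(t x \right)} - 2 A B \cos{\left(t \right)} \cos{\left(t x \right)} - 3 B^{3} t \sin{\left(t x \right)} \cos^{2}{\left(t x \right)} - 3 B^{2} t^{2} \cos^{2}{\left(t x \right)} + 2 B^{2} t \sin{\left(t x \right)} \cos{\left(t x \right)} - 2 B^{2} x^{2} \cos^{2}{\left(t x \right)}
This must equal f(x, t) identically; expanded, f = - 6 t^{2} \cos{\left(t \right)} \cos{\left(t x \right)} - 12 t^{2} \cos^{2}{\left(t x \right)} + 6 t \sin{\left(t x \right)} \cos^{2}{\left(t \right)} + 24 t \sin{\left(t x \right)} \cos{\left(t \right)} \cos{\left(t x \right)} + 4 t \sin{\left(t x \right)} \cos{\left(t \right)} + 24 t \sin{\left(t x \right)} \cos^{2}{\left(t x \right)} + 8 t \sin{\left(t x \right)} \cos{\left(t x \right)} - 4 x^{2} \cos{\left(t \right)} \cos{\left(t x \right)} - 8 x^{2} \cos^{2}{\left(t x \right)} - 2 \cos^{2}{\left(t \right)} - 4 \cos{\left(t \right)} \cos{\left(t x \right)}.
Matching coefficients of the independent functions:
  [t^{2} \cos^{2}{\left(t x \right)}]:  - 3 B^{2} = -12
  [x^{2} \cos^{2}{\left(t x \right)}]:  - 2 B^{2} = -8
  [\cos{\left(t \right)} \cos{\left(t x \right)}, x^{2} \cos{\left(t \right)} \cos{\left(t x \right)}]:  - 2 A B = -4
  [t \sin{\left(t x \right)} \cos{\left(t \right)}]:  2 A B = 4
  [t \sin{\left(t x \right)} \cos^{2}{\left(t \right)}]:  - 3 A^{2} B = 6
  [t \sin{\left(t x \right)} \cos{\left(t x \right)}]:  2 B^{2} = 8
  [t \sin{\left(t x \right)} \cos^{2}{\left(t x \right)}]:  - 3 B^{3} = 24
  [t^{2} \cos{\left(t \right)} \cos{\left(t x \right)}]:  - 3 A B = -6
  [t \sin{\left(t x \right)} \cos{\left(t \right)} \cos{\left(t x \right)}]:  - 6 A B^{2} = 24
  [\cos^{2}{\left(t \right)}]:  - 2 A^{2} = -2
Solving: A = -1, B = -2.
Check against the point condition:
  u(0, 0) = -3  ⟹  A + B = -3  ✓
Hence u(x, t) = - \cos{\left(t \right)} - 2 \cos{\left(t x \right)}.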